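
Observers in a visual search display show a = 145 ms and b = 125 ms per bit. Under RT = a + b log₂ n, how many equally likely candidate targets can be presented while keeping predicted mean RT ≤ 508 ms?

Set 145 + 125·log₂ n ≤ 508 → log₂ n ≤ (508 − 145)/125 = 2.9040.
So n ≤ 2^2.9040 = 7.485; the largest integer n is 7.

7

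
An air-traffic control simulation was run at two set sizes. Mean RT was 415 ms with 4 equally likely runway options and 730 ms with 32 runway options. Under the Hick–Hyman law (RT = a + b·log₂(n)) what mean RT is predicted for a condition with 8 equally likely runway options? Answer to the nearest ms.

520 ms

Solve the two-equation system in a and b:
  b = (730 − 415) / (log₂ 32 − log₂ 4) = 315 / (5 − 2) = 105 ms/bit
  a = 415 − 105 × 2 = 205 ms
Then RT(8) = 205 + 105 × log₂ 8 = 205 + 105 × 3 ≈ 520.000 ms.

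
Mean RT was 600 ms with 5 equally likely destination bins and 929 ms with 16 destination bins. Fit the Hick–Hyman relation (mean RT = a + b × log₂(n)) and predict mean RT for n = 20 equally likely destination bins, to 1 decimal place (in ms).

992.1 ms

Solve the two-equation system in a and b:
  b = (929 − 600) / (log₂ 16 − log₂ 5) = 329 / (4 − 2.3219) = 196.058 ms/bit
  a = 600 − 196.058 × 2.3219 = 144.767 ms
Then RT(20) = 144.767 + 196.058 × log₂ 20 = 144.767 + 196.058 × 4.3219 ≈ 992.117 ms.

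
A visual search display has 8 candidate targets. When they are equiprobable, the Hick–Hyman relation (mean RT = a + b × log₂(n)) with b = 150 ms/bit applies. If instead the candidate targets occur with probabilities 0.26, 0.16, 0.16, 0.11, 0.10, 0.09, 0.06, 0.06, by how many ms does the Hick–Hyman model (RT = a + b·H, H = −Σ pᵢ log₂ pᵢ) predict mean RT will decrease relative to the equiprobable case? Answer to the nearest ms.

25 ms

The RT saving is b·ΔH. Equiprobable H₀ = log₂(8) = 3.0000 bits; with the given probabilities H = 2.8335 bits.
b·(H₀ − H) = 150 × (3.0000 − 2.8335) = 24.97 ms.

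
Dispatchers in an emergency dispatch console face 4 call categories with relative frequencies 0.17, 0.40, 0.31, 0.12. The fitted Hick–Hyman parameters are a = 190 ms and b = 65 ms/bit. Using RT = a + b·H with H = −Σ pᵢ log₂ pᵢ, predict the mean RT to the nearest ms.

311 ms

H = 0.17·log₂(1/0.17) + 0.40·log₂(1/0.40) + 0.31·log₂(1/0.31) + 0.12·log₂(1/0.12) = 1.8542 bits.
RT = 190 + 65 × 1.8542 = 310.52 ms.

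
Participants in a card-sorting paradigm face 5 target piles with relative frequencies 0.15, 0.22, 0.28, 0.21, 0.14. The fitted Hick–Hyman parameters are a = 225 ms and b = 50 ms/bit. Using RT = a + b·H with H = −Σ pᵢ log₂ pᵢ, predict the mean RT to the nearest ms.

339 ms

H = 0.15·log₂(1/0.15) + 0.22·log₂(1/0.22) + 0.28·log₂(1/0.28) + 0.21·log₂(1/0.21) + 0.14·log₂(1/0.14) = 2.2753 bits.
RT = 225 + 50 × 2.2753 = 338.76 ms.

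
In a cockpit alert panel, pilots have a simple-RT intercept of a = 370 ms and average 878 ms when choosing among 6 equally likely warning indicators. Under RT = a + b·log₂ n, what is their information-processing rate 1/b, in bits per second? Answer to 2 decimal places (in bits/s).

5.09 bits/s

b = (878 − 370)/log₂ 6 = 508/2.5850 = 196.521 ms per bit = 0.19652 s/bit; the reciprocal is 5.089 bits/s.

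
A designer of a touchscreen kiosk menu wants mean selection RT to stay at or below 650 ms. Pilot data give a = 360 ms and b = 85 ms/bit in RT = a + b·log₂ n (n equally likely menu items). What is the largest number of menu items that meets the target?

Information budget: (650 − 360)/85 = 3.4118 bits, so n ≤ 2^3.4118 = 10.642 → at most 10.

10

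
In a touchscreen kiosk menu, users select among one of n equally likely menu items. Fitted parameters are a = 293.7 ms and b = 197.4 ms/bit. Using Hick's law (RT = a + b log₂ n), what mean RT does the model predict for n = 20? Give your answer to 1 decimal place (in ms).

1146.8 ms

log₂(20) = 4.3219 bits, so RT = 293.7 + 197.4 × 4.3219 ≈ 1146.849 ms.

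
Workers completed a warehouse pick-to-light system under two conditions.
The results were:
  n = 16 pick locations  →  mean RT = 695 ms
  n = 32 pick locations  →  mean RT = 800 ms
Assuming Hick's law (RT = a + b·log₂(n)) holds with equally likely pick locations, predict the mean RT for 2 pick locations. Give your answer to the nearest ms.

380 ms

Solve the two-equation system in a and b:
  b = (800 − 695) / (log₂ 32 − log₂ 16) = 105 / (5 − 4) = 105 ms/bit
  a = 695 − 105 × 4 = 275 ms
Then RT(2) = 275 + 105 × log₂ 2 = 275 + 105 × 1 ≈ 380.000 ms.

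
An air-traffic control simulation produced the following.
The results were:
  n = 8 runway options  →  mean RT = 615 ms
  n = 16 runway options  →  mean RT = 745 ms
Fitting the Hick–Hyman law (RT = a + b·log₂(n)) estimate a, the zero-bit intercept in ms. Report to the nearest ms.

b = (RT₂ − RT₁)/(log₂ n₂ − log₂ n₁) = (745 − 615)/(4 − 3) = 130 ms/bit.
Intercept: a = 615 − 130·log₂(8) = 225.000 ms.

225 ms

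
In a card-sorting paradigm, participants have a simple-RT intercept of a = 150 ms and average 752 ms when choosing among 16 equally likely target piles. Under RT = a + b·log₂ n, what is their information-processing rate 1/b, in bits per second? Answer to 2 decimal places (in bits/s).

6.64 bits/s

b = (752 − 150)/log₂ 16 = 602/4 = 150.500 ms per bit = 0.15050 s/bit; the reciprocal is 6.645 bits/s.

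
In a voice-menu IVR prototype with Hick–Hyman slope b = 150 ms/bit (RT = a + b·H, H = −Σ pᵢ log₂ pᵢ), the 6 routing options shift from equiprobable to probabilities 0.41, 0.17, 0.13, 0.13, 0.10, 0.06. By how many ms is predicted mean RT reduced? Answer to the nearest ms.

42 ms

The RT saving is b·ΔH. Equiprobable H₀ = log₂(6) = 2.5850 bits; with the given probabilities H = 2.3030 bits.
b·(H₀ − H) = 150 × (2.5850 − 2.3030) = 42.30 ms.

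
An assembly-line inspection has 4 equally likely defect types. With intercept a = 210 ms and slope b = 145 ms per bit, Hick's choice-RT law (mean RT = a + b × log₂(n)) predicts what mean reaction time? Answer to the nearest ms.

500 ms

log₂(4) = 2 bits, so RT = 210 + 145 × 2 ≈ 500.000 ms.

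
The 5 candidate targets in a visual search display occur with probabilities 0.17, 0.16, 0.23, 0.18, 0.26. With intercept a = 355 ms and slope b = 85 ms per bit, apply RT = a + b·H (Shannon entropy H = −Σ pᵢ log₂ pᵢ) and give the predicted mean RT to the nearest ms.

550 ms

H = 0.17·log₂(1/0.17) + 0.16·log₂(1/0.16) + 0.23·log₂(1/0.23) + 0.18·log₂(1/0.18) + 0.26·log₂(1/0.26) = 2.2959 bits.
RT = 355 + 85 × 2.2959 = 550.15 ms.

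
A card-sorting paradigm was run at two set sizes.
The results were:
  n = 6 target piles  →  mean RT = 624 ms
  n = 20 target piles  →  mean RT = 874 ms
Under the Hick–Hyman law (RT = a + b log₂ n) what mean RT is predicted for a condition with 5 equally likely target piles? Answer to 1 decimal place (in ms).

With log₂ n on the abscissa the relation is linear; from the two conditions:
  b = (874 − 624) / (log₂ 20 − log₂ 6) = 250 / (4.3219 − 2.5850) = 143.929 ms/bit
  a = 624 − 143.929 × 2.5850 = 251.949 ms
Then RT(5) = 251.949 + 143.929 × log₂ 5 = 251.949 + 143.929 × 2.3219 ≈ 586.142 ms.

586.1 ms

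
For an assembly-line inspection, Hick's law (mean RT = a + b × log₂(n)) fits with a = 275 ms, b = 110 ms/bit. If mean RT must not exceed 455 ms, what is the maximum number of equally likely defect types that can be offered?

110·log₂ n ≤ 455 − 275 = 180, giving log₂ n ≤ 1.6364 and n ≤ 3.109. The largest whole number is 3.

3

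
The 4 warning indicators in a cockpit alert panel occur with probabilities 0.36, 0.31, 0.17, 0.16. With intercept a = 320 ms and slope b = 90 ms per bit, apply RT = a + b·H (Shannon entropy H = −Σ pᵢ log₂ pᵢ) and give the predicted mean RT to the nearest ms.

492 ms

H = 0.36·log₂(1/0.36) + 0.31·log₂(1/0.31) + 0.17·log₂(1/0.17) + 0.16·log₂(1/0.16) = 1.9120 bits.
RT = 320 + 90 × 1.9120 = 492.08 ms.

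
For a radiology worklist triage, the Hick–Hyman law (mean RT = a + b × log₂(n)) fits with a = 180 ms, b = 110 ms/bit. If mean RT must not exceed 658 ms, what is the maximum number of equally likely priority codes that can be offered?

20

110·log₂ n ≤ 658 − 180 = 478, giving log₂ n ≤ 4.3455 and n ≤ 20.329. The largest whole number is 20.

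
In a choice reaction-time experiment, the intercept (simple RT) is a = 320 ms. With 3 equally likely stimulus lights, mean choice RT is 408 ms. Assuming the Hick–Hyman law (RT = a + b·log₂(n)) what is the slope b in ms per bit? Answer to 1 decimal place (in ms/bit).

55.5 ms/bit

b = (408 − 320) / log₂(3) = 88 / 1.5850 = 55.522 ms/bit.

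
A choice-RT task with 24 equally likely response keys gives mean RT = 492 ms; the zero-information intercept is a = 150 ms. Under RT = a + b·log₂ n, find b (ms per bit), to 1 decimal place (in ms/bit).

74.6 ms/bit

b = (492 − 150) / log₂(24) = 342 / 4.5850 = 74.592 ms/bit.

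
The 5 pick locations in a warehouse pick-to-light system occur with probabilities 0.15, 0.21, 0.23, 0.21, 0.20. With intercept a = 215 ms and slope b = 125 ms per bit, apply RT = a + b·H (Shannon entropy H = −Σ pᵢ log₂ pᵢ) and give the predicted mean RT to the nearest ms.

504 ms

H = 0.15·log₂(1/0.15) + 0.21·log₂(1/0.21) + 0.23·log₂(1/0.23) + 0.21·log₂(1/0.21) + 0.20·log₂(1/0.20) = 2.3082 bits.
RT = 215 + 125 × 2.3082 = 503.53 ms.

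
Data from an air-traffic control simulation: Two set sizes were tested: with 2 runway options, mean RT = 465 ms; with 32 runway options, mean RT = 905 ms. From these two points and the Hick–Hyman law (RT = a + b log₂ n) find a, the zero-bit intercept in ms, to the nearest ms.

Slope: b = (905 − 465) / (log₂ 32 − log₂ 2) = 440/4.0000 = 110 ms/bit.
Intercept: a = 465 − 110·log₂(2) = 355.000 ms.

355 ms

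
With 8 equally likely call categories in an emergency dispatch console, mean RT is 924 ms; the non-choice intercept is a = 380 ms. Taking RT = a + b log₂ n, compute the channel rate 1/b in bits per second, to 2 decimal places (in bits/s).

5.51 bits/s

b = (924 − 380)/log₂ 8 = 544/3 = 181.333 ms per bit = 0.18133 s/bit; the reciprocal is 5.515 bits/s.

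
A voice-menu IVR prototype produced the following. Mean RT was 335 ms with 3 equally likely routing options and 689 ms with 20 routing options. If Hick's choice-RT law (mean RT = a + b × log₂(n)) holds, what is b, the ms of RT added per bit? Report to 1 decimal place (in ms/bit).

The slope on a log₂ axis is (689 − 335) / (4.3219 − 1.5850) = 129.340 ms/bit.

129.3 ms/bit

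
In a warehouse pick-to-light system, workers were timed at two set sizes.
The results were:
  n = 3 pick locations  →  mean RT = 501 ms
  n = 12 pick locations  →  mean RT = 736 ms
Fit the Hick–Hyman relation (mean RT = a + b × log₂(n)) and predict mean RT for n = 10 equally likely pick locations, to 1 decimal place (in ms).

705.1 ms

Solve the two-equation system in a and b:
  b = (736 − 501) / (log₂ 12 − log₂ 3) = 235 / (3.5850 − 1.5850) = 117.500 ms/bit
  a = 501 − 117.500 × 1.5850 = 314.767 ms
Then RT(10) = 314.767 + 117.500 × log₂ 10 = 314.767 + 117.500 × 3.3219 ≈ 705.093 ms.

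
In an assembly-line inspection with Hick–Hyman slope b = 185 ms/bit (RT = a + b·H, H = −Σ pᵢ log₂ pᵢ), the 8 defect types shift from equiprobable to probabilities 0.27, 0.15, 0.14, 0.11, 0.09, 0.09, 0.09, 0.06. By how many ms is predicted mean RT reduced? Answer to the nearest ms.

Equiprobable entropy H₀ = log₂ 8 = 3.0000 bits.
Skewed entropy H = −Σ pᵢ log₂ pᵢ = 2.8495 bits.
ΔRT = b·(H₀ − H) = 185 × 0.1505 = 27.85 ms.

28 ms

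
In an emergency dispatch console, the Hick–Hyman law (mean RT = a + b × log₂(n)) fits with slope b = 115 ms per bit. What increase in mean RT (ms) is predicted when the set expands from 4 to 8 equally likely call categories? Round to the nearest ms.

ΔRT = (a + b log₂ n₂) − (a + b log₂ n₁) = b·(log₂ n₂ − log₂ n₁).
log₂(8) − log₂(4) = log₂(8/4) = log₂(2) = 1.
ΔRT = 115 × 1.0000 = 115.000 ms.

115 ms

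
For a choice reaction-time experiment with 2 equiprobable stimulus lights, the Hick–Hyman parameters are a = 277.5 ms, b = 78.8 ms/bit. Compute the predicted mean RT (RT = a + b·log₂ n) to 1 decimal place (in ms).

log₂(2) = 1 bits, so RT = 277.5 + 78.8 × 1 ≈ 356.300 ms.

356.3 ms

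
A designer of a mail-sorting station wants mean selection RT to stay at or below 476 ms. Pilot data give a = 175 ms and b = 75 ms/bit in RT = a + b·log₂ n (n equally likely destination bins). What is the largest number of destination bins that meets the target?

16

Information budget: (476 − 175)/75 = 4.0133 bits, so n ≤ 2^4.0133 = 16.149 → at most 16.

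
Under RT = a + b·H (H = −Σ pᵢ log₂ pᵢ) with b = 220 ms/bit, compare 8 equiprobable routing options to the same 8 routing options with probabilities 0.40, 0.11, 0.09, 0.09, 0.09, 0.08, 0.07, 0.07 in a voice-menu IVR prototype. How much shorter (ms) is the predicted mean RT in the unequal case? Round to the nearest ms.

78 ms

Equiprobable entropy H₀ = log₂ 8 = 3.0000 bits.
Skewed entropy H = −Σ pᵢ log₂ pᵢ = 2.6456 bits.
ΔRT = b·(H₀ − H) = 220 × 0.3544 = 77.96 ms.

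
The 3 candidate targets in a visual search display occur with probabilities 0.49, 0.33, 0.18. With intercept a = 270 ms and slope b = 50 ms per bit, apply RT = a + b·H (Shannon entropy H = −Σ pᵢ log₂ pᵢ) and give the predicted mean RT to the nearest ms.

Entropy contributions −pᵢ log₂ pᵢ: 0.5043, 0.5278, 0.4453; sum H = 1.4774 bits.
RT = a + bH = 270 + 50·1.4774 = 343.87 ms.

344 ms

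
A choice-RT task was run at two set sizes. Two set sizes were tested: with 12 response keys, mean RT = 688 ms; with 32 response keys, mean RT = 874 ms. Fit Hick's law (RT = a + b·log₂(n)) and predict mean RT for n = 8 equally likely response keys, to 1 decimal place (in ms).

611.1 ms

RT is linear in log₂ n, so two points fix the line:
  b = (874 − 688) / (log₂ 32 − log₂ 12) = 186 / (5 − 3.5850) = 131.445 ms/bit
  a = 688 − 131.445 × 3.5850 = 216.774 ms
Then RT(8) = 216.774 + 131.445 × log₂ 8 = 216.774 + 131.445 × 3 ≈ 611.109 ms.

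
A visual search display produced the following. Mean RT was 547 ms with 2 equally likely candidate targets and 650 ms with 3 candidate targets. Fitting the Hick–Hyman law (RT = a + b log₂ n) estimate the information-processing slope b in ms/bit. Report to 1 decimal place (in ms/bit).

b = (RT₂ − RT₁)/(log₂ n₂ − log₂ n₁) = (650 − 547)/(1.5850 − 1) = 176.080 ms/bit.

176.1 ms/bit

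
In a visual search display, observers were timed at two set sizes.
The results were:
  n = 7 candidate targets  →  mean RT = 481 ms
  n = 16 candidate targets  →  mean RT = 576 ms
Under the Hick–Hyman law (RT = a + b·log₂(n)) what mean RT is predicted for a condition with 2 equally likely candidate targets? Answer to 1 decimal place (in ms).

337.0 ms

Fit slope and intercept:
  b = (576 − 481) / (log₂ 16 − log₂ 7) = 95 / (4 − 2.8074) = 79.655 ms/bit
  a = 481 − 79.655 × 2.8074 = 257.380 ms
Then RT(2) = 257.380 + 79.655 × log₂ 2 = 257.380 + 79.655 × 1 ≈ 337.035 ms.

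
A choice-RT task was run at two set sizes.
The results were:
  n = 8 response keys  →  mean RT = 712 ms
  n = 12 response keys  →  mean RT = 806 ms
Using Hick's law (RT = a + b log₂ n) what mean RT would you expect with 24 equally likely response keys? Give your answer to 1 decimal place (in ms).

With log₂ n on the abscissa the relation is linear; from the two conditions:
  b = (806 − 712) / (log₂ 12 − log₂ 8) = 94 / (3.5850 − 3) = 160.694 ms/bit
  a = 712 − 160.694 × 3 = 229.918 ms
Then RT(24) = 229.918 + 160.694 × log₂ 24 = 229.918 + 160.694 × 4.5850 ≈ 966.694 ms.

966.7 ms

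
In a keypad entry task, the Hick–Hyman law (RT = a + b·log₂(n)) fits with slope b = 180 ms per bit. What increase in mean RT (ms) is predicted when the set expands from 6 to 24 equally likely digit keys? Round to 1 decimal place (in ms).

The intercept a cancels: ΔRT = b·(log₂ n₂ − log₂ n₁) = b·log₂(n₂/n₁).
log₂(24) − log₂(6) = log₂(24/6) = log₂(4) = 2.
ΔRT = 180 × 2.0000 = 360.000 ms.

360.0 ms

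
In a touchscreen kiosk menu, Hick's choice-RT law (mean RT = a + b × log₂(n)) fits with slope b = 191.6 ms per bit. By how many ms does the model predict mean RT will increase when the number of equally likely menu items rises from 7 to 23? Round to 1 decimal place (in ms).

328.8 ms

Only the slope matters, since a is common to both: ΔRT = b·log₂(n₂/n₁).
log₂(23) − log₂(7) = 4.5236 − 2.8074 = 1.7162.
ΔRT = 191.6 × 1.7162 = 328.825 ms.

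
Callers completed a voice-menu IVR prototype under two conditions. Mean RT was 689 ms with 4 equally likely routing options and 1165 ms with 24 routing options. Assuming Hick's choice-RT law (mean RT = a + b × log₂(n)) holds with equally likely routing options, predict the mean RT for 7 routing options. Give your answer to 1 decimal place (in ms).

With log₂ n on the abscissa the relation is linear; from the two conditions:
  b = (1165 − 689) / (log₂ 24 − log₂ 4) = 476 / (4.5850 − 2) = 184.142 ms/bit
  a = 689 − 184.142 × 2 = 320.716 ms
Then RT(7) = 320.716 + 184.142 × log₂ 7 = 320.716 + 184.142 × 2.8074 ≈ 837.668 ms.

837.7 ms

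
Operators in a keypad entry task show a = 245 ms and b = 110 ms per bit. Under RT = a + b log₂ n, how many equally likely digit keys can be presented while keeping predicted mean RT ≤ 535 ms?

Set 245 + 110·log₂ n ≤ 535 → log₂ n ≤ (535 − 245)/110 = 2.6364.
So n ≤ 2^2.6364 = 6.218; the largest integer n is 6.

6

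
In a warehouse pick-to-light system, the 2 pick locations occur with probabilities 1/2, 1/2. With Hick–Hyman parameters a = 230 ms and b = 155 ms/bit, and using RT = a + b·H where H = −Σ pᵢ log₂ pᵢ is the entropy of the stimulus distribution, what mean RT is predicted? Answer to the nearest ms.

385 ms

Each term −pᵢ log₂ pᵢ: 0.5·1 + 0.5·1; summed, H = 1.000 bits.
Mean RT = a + bH = 230 + 155·1.000 = 385.00 ms.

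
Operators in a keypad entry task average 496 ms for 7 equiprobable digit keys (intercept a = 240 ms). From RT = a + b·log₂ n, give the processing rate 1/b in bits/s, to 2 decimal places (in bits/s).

b = (496 − 240)/log₂ 7 = 256/2.8074 = 91.189 ms per bit = 0.09119 s/bit; the reciprocal is 10.966 bits/s.

10.97 bits/s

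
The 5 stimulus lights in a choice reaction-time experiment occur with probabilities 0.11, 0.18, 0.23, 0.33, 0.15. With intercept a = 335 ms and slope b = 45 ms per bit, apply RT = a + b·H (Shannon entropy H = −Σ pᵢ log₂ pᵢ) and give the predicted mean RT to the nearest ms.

Entropy contributions −pᵢ log₂ pᵢ: 0.3503, 0.4453, 0.4877, 0.5278, 0.4105; sum H = 2.2216 bits.
RT = a + bH = 335 + 45·2.2216 = 434.97 ms.

435 ms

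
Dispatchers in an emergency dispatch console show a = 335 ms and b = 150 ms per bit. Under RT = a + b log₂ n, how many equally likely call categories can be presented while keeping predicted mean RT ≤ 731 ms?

Information budget: (731 − 335)/150 = 2.6400 bits, so n ≤ 2^2.6400 = 6.233 → at most 6.

6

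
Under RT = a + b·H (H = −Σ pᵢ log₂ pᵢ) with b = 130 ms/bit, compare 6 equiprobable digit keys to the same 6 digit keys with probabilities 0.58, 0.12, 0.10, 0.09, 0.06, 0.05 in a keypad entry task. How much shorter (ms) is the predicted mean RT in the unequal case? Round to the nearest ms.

The RT saving is b·ΔH. Equiprobable H₀ = log₂(6) = 2.5850 bits; with the given probabilities H = 1.9274 bits.
b·(H₀ − H) = 130 × (2.5850 − 1.9274) = 85.49 ms.

85 ms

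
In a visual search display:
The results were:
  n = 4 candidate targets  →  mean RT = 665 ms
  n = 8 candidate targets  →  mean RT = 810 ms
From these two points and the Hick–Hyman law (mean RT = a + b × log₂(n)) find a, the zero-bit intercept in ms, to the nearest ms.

The slope on a log₂ axis is (810 − 665) / (3 − 2) = 145 ms/bit.
Intercept: a = 665 − 145·log₂(4) = 375.000 ms.

375 ms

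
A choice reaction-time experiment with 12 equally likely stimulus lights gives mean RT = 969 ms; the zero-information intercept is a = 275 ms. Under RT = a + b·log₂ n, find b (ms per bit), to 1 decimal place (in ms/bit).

log₂(12) = 3.5850 bits.
b = (RT − a)/log₂ n = (969 − 275) / 3.5850 = 193.586 ms/bit.

193.6 ms/bit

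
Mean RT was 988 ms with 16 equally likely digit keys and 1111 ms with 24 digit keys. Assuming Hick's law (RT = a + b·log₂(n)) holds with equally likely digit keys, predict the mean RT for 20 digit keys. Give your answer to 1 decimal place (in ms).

Fit slope and intercept:
  b = (1111 − 988) / (log₂ 24 − log₂ 16) = 123 / (4.5850 − 4) = 210.270 ms/bit
  a = 988 − 210.270 × 4 = 146.920 ms
Then RT(20) = 146.920 + 210.270 × log₂ 20 = 146.920 + 210.270 × 4.3219 ≈ 1055.692 ms.

1055.7 ms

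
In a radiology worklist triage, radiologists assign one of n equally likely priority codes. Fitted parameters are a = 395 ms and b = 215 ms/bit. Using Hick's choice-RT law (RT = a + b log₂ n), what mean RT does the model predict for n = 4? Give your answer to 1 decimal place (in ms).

825.0 ms

log₂(4) = 2 bits, so RT = 395 + 215 × 2 ≈ 825.000 ms.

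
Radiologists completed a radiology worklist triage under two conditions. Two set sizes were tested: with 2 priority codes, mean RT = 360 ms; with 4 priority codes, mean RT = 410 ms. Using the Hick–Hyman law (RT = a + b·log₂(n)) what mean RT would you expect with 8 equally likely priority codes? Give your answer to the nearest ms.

Solve the two-equation system in a and b:
  b = (410 − 360) / (log₂ 4 − log₂ 2) = 50 / (2 − 1) = 50 ms/bit
  a = 360 − 50 × 1 = 310 ms
Then RT(8) = 310 + 50 × log₂ 8 = 310 + 50 × 3 ≈ 460.000 ms.

460 ms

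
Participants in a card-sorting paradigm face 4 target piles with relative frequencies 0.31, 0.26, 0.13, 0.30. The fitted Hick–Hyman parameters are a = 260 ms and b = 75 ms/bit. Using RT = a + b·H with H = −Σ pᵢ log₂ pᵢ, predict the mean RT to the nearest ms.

405 ms

Entropy contributions −pᵢ log₂ pᵢ: 0.5238, 0.5053, 0.3826, 0.5211; sum H = 1.9328 bits.
RT = a + bH = 260 + 75·1.9328 = 404.96 ms.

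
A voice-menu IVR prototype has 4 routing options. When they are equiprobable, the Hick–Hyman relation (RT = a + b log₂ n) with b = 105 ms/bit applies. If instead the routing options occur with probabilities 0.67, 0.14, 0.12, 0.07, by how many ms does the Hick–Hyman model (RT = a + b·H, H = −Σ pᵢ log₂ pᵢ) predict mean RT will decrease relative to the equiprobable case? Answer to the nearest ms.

61 ms

Equiprobable entropy H₀ = log₂ 4 = 2.0000 bits.
Skewed entropy H = −Σ pᵢ log₂ pᵢ = 1.4198 bits.
ΔRT = b·(H₀ − H) = 105 × 0.5802 = 60.92 ms.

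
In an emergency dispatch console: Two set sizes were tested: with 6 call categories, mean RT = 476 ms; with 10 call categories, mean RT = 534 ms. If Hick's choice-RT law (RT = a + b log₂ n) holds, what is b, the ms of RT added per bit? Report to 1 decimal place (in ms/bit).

Slope: b = (534 − 476) / (log₂ 10 − log₂ 6) = 58/0.7370 = 78.701 ms/bit.

78.7 ms/bit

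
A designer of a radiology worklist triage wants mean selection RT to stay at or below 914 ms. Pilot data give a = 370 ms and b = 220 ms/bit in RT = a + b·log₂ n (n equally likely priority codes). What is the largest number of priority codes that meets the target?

5

Set 370 + 220·log₂ n ≤ 914 → log₂ n ≤ (914 − 370)/220 = 2.4727.
So n ≤ 2^2.4727 = 5.551; the largest integer n is 5.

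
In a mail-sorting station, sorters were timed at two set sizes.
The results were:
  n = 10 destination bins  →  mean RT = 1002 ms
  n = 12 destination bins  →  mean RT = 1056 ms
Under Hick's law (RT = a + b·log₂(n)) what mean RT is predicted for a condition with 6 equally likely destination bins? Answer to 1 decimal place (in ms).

850.7 ms

Solve the two-equation system in a and b:
  b = (1056 − 1002) / (log₂ 12 − log₂ 10) = 54 / (3.5850 − 3.3219) = 205.296 ms/bit
  a = 1002 − 205.296 × 3.3219 = 320.020 ms
Then RT(6) = 320.020 + 205.296 × log₂ 6 = 320.020 + 205.296 × 2.5850 ≈ 850.704 ms.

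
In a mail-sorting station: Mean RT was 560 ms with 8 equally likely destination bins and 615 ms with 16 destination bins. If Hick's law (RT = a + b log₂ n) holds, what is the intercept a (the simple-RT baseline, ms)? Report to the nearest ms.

b = (RT₂ − RT₁)/(log₂ n₂ − log₂ n₁) = (615 − 560)/(4 − 3) = 55 ms/bit.
Intercept: a = 560 − 55·log₂(8) = 395.000 ms.

395 ms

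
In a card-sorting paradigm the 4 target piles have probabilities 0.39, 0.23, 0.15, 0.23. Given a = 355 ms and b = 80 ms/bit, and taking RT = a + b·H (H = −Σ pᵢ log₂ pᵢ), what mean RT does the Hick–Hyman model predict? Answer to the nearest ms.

508 ms

H = 0.39·log₂(1/0.39) + 0.23·log₂(1/0.23) + 0.15·log₂(1/0.15) + 0.23·log₂(1/0.23) = 1.9157 bits.
RT = 355 + 80 × 1.9157 = 508.25 ms.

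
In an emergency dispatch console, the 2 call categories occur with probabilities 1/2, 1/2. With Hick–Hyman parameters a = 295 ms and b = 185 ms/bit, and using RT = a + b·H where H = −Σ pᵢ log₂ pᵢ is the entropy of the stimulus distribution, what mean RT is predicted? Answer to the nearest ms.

H = −Σ pᵢ log₂ pᵢ = 0.5·1 + 0.5·1 = 1.000 bits.
RT = 295 + 185 × 1.000 = 480.00 ms.

480 ms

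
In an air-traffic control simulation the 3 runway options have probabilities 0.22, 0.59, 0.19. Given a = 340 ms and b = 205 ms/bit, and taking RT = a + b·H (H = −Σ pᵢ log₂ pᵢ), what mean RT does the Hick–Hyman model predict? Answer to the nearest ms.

624 ms

Entropy contributions −pᵢ log₂ pᵢ: 0.4806, 0.4491, 0.4552; sum H = 1.3849 bits.
RT = a + bH = 340 + 205·1.3849 = 623.91 ms.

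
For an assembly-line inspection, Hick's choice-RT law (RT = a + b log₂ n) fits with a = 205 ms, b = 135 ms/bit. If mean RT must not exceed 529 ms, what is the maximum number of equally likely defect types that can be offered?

Set 205 + 135·log₂ n ≤ 529 → log₂ n ≤ (529 − 205)/135 = 2.4000.
So n ≤ 2^2.4000 = 5.278; the largest integer n is 5.

5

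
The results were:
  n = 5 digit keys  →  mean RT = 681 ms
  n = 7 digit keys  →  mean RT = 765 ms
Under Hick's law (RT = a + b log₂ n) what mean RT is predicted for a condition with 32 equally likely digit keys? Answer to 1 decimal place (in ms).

1144.4 ms

RT is linear in log₂ n, so two points fix the line:
  b = (765 − 681) / (log₂ 7 − log₂ 5) = 84 / (2.8074 − 2.3219) = 173.044 ms/bit
  a = 681 − 173.044 × 2.3219 = 279.205 ms
Then RT(32) = 279.205 + 173.044 × log₂ 32 = 279.205 + 173.044 × 5 ≈ 1144.423 ms.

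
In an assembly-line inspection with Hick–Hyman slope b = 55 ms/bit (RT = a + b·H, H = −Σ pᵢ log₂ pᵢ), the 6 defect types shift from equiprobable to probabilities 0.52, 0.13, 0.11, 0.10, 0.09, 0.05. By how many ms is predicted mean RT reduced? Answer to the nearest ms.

The RT saving is b·ΔH. Equiprobable H₀ = log₂(6) = 2.5850 bits; with the given probabilities H = 2.0845 bits.
b·(H₀ − H) = 55 × (2.5850 − 2.0845) = 27.53 ms.

28 ms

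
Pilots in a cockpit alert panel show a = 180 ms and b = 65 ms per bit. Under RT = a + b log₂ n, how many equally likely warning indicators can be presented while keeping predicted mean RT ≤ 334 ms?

5

Set 180 + 65·log₂ n ≤ 334 → log₂ n ≤ (334 − 180)/65 = 2.3692.
So n ≤ 2^2.3692 = 5.167; the largest integer n is 5.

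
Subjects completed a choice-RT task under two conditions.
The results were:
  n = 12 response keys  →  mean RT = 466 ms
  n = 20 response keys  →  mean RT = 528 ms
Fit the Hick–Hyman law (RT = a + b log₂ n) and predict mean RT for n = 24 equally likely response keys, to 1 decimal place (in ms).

Solve the two-equation system in a and b:
  b = (528 − 466) / (log₂ 20 − log₂ 12) = 62 / (4.3219 − 3.5850) = 84.129 ms/bit
  a = 466 − 84.129 × 3.5850 = 164.402 ms
Then RT(24) = 164.402 + 84.129 × log₂ 24 = 164.402 + 84.129 × 4.5850 ≈ 550.129 ms.

550.1 ms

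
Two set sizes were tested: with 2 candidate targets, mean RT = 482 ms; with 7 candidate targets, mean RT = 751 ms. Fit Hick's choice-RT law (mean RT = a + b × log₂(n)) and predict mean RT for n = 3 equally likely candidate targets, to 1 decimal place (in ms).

Solve the two-equation system in a and b:
  b = (751 − 482) / (log₂ 7 − log₂ 2) = 269 / (2.8074 − 1) = 148.836 ms/bit
  a = 482 − 148.836 × 1 = 333.164 ms
Then RT(3) = 333.164 + 148.836 × log₂ 3 = 333.164 + 148.836 × 1.5850 ≈ 569.064 ms.

569.1 ms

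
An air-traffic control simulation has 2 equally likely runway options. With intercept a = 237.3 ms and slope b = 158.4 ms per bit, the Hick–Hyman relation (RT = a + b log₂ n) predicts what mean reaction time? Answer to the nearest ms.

log₂(2) = 1 bits, so RT = 237.3 + 158.4 × 1 ≈ 395.700 ms.

396 ms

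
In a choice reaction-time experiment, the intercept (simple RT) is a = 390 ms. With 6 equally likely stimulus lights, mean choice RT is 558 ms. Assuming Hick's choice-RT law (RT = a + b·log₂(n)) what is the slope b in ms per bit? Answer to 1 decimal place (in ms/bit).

b = (558 − 390) / log₂(6) = 168 / 2.5850 = 64.991 ms/bit.

65.0 ms/bit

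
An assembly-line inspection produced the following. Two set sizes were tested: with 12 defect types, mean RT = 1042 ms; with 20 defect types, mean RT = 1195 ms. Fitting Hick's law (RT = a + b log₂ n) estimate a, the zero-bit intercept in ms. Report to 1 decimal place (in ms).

297.7 ms

The slope on a log₂ axis is (1195 − 1042) / (4.3219 − 3.5850) = 207.608 ms/bit.
Intercept: a = 1042 − 207.608·log₂(12) = 297.733 ms.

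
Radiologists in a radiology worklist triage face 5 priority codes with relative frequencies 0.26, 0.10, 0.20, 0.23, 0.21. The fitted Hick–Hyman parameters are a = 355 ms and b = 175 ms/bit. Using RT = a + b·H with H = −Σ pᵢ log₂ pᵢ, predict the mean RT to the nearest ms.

751 ms

H = 0.26·log₂(1/0.26) + 0.10·log₂(1/0.10) + 0.20·log₂(1/0.20) + 0.23·log₂(1/0.23) + 0.21·log₂(1/0.21) = 2.2624 bits.
RT = 355 + 175 × 2.2624 = 750.91 ms.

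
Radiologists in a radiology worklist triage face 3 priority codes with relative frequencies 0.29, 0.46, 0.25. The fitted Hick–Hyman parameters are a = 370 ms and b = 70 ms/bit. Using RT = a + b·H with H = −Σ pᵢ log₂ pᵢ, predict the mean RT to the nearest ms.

Entropy contributions −pᵢ log₂ pᵢ: 0.5179, 0.5153, 0.5000; sum H = 1.5332 bits.
RT = a + bH = 370 + 70·1.5332 = 477.33 ms.

477 ms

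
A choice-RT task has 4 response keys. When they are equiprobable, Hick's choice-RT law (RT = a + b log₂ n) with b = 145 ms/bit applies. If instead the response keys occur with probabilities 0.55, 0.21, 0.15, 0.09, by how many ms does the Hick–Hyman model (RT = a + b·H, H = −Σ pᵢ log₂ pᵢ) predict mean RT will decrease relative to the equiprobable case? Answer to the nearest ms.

48 ms

The RT saving is b·ΔH. Equiprobable H₀ = log₂(4) = 2.0000 bits; with the given probabilities H = 1.6704 bits.
b·(H₀ − H) = 145 × (2.0000 − 1.6704) = 47.79 ms.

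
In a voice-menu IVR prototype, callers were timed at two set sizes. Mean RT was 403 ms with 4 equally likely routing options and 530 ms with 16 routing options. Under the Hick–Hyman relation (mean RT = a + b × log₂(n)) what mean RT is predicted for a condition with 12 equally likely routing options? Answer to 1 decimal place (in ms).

503.6 ms

Fit slope and intercept:
  b = (530 − 403) / (log₂ 16 − log₂ 4) = 127 / (4 − 2) = 63.500 ms/bit
  a = 403 − 63.500 × 2 = 276.000 ms
Then RT(12) = 276.000 + 63.500 × log₂ 12 = 276.000 + 63.500 × 3.5850 ≈ 503.645 ms.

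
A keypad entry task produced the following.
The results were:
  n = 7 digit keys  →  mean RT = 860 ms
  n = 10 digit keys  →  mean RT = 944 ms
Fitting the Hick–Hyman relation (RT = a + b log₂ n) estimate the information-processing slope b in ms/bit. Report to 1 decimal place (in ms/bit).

163.2 ms/bit

Slope: b = (944 − 860) / (log₂ 10 − log₂ 7) = 84/0.5146 = 163.242 ms/bit.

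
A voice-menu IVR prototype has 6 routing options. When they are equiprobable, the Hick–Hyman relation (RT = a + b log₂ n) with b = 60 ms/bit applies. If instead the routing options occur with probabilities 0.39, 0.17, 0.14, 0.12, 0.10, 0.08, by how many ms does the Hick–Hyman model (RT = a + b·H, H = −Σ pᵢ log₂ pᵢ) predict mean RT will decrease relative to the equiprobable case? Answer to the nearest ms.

14 ms

Equiprobable entropy H₀ = log₂ 6 = 2.5850 bits.
Skewed entropy H = −Σ pᵢ log₂ pᵢ = 2.3523 bits.
ΔRT = b·(H₀ − H) = 60 × 0.2327 = 13.96 ms.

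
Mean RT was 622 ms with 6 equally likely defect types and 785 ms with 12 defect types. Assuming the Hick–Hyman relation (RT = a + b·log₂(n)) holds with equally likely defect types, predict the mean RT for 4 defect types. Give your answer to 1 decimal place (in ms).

Solve the two-equation system in a and b:
  b = (785 − 622) / (log₂ 12 − log₂ 6) = 163 / (3.5850 − 2.5850) = 163.000 ms/bit
  a = 622 − 163.000 × 2.5850 = 200.651 ms
Then RT(4) = 200.651 + 163.000 × log₂ 4 = 200.651 + 163.000 × 2 ≈ 526.651 ms.

526.7 ms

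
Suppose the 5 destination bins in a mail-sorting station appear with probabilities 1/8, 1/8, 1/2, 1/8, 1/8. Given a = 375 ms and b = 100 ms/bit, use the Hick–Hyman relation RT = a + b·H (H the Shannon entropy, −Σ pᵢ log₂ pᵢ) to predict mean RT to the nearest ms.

Each term −pᵢ log₂ pᵢ: 0.125·3 + 0.125·3 + 0.5·1 + 0.125·3 + 0.125·3; summed, H = 2.000 bits.
Mean RT = a + bH = 375 + 100·2.000 = 575.00 ms.

575 ms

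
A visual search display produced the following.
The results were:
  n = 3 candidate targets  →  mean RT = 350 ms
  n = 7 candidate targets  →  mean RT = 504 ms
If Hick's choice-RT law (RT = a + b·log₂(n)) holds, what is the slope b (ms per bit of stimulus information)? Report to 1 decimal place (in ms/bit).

126.0 ms/bit

The slope on a log₂ axis is (504 − 350) / (2.8074 − 1.5850) = 125.982 ms/bit.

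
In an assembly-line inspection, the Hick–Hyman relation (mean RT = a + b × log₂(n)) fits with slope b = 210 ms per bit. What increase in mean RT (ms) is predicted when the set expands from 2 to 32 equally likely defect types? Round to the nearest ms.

840 ms

The intercept a cancels: ΔRT = b·(log₂ n₂ − log₂ n₁) = b·log₂(n₂/n₁).
log₂(32) − log₂(2) = log₂(32/2) = log₂(16) = 4.
ΔRT = 210 × 4.0000 = 840.000 ms.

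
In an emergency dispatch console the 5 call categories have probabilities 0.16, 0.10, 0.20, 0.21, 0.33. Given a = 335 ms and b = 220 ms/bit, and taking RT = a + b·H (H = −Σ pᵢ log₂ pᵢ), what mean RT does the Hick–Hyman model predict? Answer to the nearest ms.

Entropy contributions −pᵢ log₂ pᵢ: 0.4230, 0.3322, 0.4644, 0.4728, 0.5278; sum H = 2.2202 bits.
RT = a + bH = 335 + 220·2.2202 = 823.45 ms.

823 ms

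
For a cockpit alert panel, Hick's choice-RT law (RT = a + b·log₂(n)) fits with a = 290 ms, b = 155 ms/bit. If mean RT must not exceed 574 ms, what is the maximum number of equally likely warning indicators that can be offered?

3

Set 290 + 155·log₂ n ≤ 574 → log₂ n ≤ (574 − 290)/155 = 1.8323.
So n ≤ 2^1.8323 = 3.561; the largest integer n is 3.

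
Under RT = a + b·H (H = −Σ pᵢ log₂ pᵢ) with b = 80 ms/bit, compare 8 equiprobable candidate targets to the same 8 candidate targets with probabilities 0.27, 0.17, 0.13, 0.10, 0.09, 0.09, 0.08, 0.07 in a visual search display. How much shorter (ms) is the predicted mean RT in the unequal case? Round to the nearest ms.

12 ms

The RT saving is b·ΔH. Equiprobable H₀ = log₂(8) = 3.0000 bits; with the given probabilities H = 2.8448 bits.
b·(H₀ − H) = 80 × (3.0000 − 2.8448) = 12.41 ms.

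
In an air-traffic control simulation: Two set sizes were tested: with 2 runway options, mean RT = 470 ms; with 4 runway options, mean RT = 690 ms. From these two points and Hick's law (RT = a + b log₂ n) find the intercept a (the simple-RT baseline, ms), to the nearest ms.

The slope on a log₂ axis is (690 − 470) / (2 − 1) = 220 ms/bit.
Intercept: a = 470 − 220·log₂(2) = 250.000 ms.

250 ms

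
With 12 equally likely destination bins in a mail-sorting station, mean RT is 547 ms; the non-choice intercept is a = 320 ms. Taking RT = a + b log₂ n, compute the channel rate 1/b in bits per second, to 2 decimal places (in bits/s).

15.79 bits/s

b = (547 − 320)/log₂ 12 = 227/3.5850 = 63.320 ms per bit = 0.06332 s/bit; the reciprocal is 15.793 bits/s.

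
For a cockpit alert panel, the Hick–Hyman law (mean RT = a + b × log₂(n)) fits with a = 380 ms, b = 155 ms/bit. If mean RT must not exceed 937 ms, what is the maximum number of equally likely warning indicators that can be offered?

12

Information budget: (937 − 380)/155 = 3.5935 bits, so n ≤ 2^3.5935 = 12.072 → at most 12.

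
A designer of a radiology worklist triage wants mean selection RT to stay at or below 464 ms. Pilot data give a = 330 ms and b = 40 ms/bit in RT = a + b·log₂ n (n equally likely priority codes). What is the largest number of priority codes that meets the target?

Set 330 + 40·log₂ n ≤ 464 → log₂ n ≤ (464 − 330)/40 = 3.3500.
So n ≤ 2^3.3500 = 10.196; the largest integer n is 10.

10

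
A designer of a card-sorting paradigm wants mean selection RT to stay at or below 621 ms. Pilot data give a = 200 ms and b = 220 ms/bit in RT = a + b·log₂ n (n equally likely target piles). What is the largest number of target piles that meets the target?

220·log₂ n ≤ 621 − 200 = 421, giving log₂ n ≤ 1.9136 and n ≤ 3.768. The largest whole number is 3.

3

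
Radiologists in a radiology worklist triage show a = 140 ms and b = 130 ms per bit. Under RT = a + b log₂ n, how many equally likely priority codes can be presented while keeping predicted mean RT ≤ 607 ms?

12

Set 140 + 130·log₂ n ≤ 607 → log₂ n ≤ (607 − 140)/130 = 3.5923.
So n ≤ 2^3.5923 = 12.061; the largest integer n is 12.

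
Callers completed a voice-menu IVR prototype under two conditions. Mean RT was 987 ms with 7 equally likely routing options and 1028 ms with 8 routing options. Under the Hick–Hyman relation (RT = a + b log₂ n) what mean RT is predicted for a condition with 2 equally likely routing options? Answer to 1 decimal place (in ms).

602.3 ms

Fit slope and intercept:
  b = (1028 − 987) / (log₂ 8 − log₂ 7) = 41 / (3 − 2.8074) = 212.827 ms/bit
  a = 987 − 212.827 × 2.8074 = 389.520 ms
Then RT(2) = 389.520 + 212.827 × log₂ 2 = 389.520 + 212.827 × 1 ≈ 602.347 ms.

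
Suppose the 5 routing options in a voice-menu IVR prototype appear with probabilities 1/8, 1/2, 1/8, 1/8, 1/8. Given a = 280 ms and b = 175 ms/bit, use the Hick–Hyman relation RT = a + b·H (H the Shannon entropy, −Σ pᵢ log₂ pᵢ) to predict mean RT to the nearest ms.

Each term −pᵢ log₂ pᵢ: 0.125·3 + 0.5·1 + 0.125·3 + 0.125·3 + 0.125·3; summed, H = 2.000 bits.
Mean RT = a + bH = 280 + 175·2.000 = 630.00 ms.

630 ms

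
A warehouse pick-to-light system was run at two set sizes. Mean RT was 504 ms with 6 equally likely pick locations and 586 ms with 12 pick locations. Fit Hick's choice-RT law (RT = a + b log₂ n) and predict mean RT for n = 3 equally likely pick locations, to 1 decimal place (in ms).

422.0 ms

RT is linear in log₂ n, so two points fix the line:
  b = (586 − 504) / (log₂ 12 − log₂ 6) = 82 / (3.5850 − 2.5850) = 82.000 ms/bit
  a = 504 − 82.000 × 2.5850 = 292.033 ms
Then RT(3) = 292.033 + 82.000 × log₂ 3 = 292.033 + 82.000 × 1.5850 ≈ 422.000 ms.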